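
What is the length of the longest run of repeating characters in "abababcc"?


Input: "abababcc"
Scanning for longest run:
  Position 1 ('b'): new char, reset run to 1
  Position 2 ('a'): new char, reset run to 1
  Position 3 ('b'): new char, reset run to 1
  Position 4 ('a'): new char, reset run to 1
  Position 5 ('b'): new char, reset run to 1
  Position 6 ('c'): new char, reset run to 1
  Position 7 ('c'): continues run of 'c', length=2
Longest run: 'c' with length 2

2


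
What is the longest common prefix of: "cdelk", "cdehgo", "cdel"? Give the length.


Words: cdelk, cdehgo, cdel
  Position 0: all 'c' => match
  Position 1: all 'd' => match
  Position 2: all 'e' => match
  Position 3: ('l', 'h', 'l') => mismatch, stop
LCP = "cde" (length 3)

3


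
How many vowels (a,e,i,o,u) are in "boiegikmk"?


Input: boiegikmk
Checking each character:
  'b' at position 0: consonant
  'o' at position 1: vowel (running total: 1)
  'i' at position 2: vowel (running total: 2)
  'e' at position 3: vowel (running total: 3)
  'g' at position 4: consonant
  'i' at position 5: vowel (running total: 4)
  'k' at position 6: consonant
  'm' at position 7: consonant
  'k' at position 8: consonant
Total vowels: 4

4


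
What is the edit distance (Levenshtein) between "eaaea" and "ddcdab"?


Computing edit distance: "eaaea" -> "ddcdab"
DP table:
           d    d    c    d    a    b
      0    1    2    3    4    5    6
  e   1    1    2    3    4    5    6
  a   2    2    2    3    4    4    5
  a   3    3    3    3    4    4    5
  e   4    4    4    4    4    5    5
  a   5    5    5    5    5    4    5
Edit distance = dp[5][6] = 5

5


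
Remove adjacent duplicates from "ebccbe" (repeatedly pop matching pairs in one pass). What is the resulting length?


Input: ebccbe
Stack-based adjacent duplicate removal:
  Read 'e': push. Stack: e
  Read 'b': push. Stack: eb
  Read 'c': push. Stack: ebc
  Read 'c': matches stack top 'c' => pop. Stack: eb
  Read 'b': matches stack top 'b' => pop. Stack: e
  Read 'e': matches stack top 'e' => pop. Stack: (empty)
Final stack: "" (length 0)

0


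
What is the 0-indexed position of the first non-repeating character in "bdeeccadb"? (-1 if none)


Input: bdeeccadb
Character frequencies:
  'a': 1
  'b': 2
  'c': 2
  'd': 2
  'e': 2
Scanning left to right for freq == 1:
  Position 0 ('b'): freq=2, skip
  Position 1 ('d'): freq=2, skip
  Position 2 ('e'): freq=2, skip
  Position 3 ('e'): freq=2, skip
  Position 4 ('c'): freq=2, skip
  Position 5 ('c'): freq=2, skip
  Position 6 ('a'): unique! => answer = 6

6


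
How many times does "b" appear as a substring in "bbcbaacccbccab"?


Searching for "b" in "bbcbaacccbccab"
Scanning each position:
  Position 0: "b" => MATCH
  Position 1: "b" => MATCH
  Position 2: "c" => no
  Position 3: "b" => MATCH
  Position 4: "a" => no
  Position 5: "a" => no
  Position 6: "c" => no
  Position 7: "c" => no
  Position 8: "c" => no
  Position 9: "b" => MATCH
  Position 10: "c" => no
  Position 11: "c" => no
  Position 12: "a" => no
  Position 13: "b" => MATCH
Total occurrences: 5

5


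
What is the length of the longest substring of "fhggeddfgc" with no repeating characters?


Input: "fhggeddfgc"
Sliding window (track last position of each char):
  Position 0 ('f'): window [0,0] length 1 -- new best
  Position 1 ('h'): window [0,1] length 2 -- new best
  Position 2 ('g'): window [0,2] length 3 -- new best
  Position 3 ('g'): repeat (last at 2), move window start to 3
  Position 3 ('g'): window [3,3] length 1
  Position 4 ('e'): window [3,4] length 2
  Position 5 ('d'): window [3,5] length 3
  Position 6 ('d'): repeat (last at 5), move window start to 6
  Position 6 ('d'): window [6,6] length 1
  Position 7 ('f'): window [6,7] length 2
  Position 8 ('g'): window [6,8] length 3
  Position 9 ('c'): window [6,9] length 4 -- new best
Longest substring with no repeats: "dfgc" with length 4

4


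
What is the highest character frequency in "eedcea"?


Input: eedcea
Character counts:
  'a': 1
  'c': 1
  'd': 1
  'e': 3
Maximum frequency: 3

3


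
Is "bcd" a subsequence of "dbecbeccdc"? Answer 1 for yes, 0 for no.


Check if "bcd" is a subsequence of "dbecbeccdc"
Greedy scan:
  Position 0 ('d'): no match needed
  Position 1 ('b'): matches sub[0] = 'b'
  Position 2 ('e'): no match needed
  Position 3 ('c'): matches sub[1] = 'c'
  Position 4 ('b'): no match needed
  Position 5 ('e'): no match needed
  Position 6 ('c'): no match needed
  Position 7 ('c'): no match needed
  Position 8 ('d'): matches sub[2] = 'd'
  Position 9 ('c'): no match needed
All 3 characters matched => is a subsequence

1


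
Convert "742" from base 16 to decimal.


Input: "742" in base 16
Positional expansion:
  Digit '7' (value 7) x 16^2 = 1792
  Digit '4' (value 4) x 16^1 = 64
  Digit '2' (value 2) x 16^0 = 2
Sum = 1858

1858


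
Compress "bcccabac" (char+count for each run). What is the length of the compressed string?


Input: bcccabac
Runs:
  'b' x 1 => "b1"
  'c' x 3 => "c3"
  'a' x 1 => "a1"
  'b' x 1 => "b1"
  'a' x 1 => "a1"
  'c' x 1 => "c1"
Compressed: "b1c3a1b1a1c1"
Compressed length: 12

12


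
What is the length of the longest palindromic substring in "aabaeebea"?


Input: "aabaeebea"
Checking substrings for palindromes:
  [1:4] "aba" (len 3) => palindrome
  [5:8] "ebe" (len 3) => palindrome
  [0:2] "aa" (len 2) => palindrome
  [4:6] "ee" (len 2) => palindrome
Longest palindromic substring: "aba" with length 3

3


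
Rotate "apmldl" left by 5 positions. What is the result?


Input: "apmldl", rotate left by 5
First 5 characters: "apmld"
Remaining characters: "l"
Concatenate remaining + first: "l" + "apmld" = "lapmld"

lapmld


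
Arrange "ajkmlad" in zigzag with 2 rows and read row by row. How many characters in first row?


Zigzag "ajkmlad" into 2 rows:
Placing characters:
  'a' => row 0
  'j' => row 1
  'k' => row 0
  'm' => row 1
  'l' => row 0
  'a' => row 1
  'd' => row 0
Rows:
  Row 0: "akld"
  Row 1: "jma"
First row length: 4

4


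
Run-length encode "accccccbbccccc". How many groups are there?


Input: accccccbbccccc
Scanning for consecutive runs:
  Group 1: 'a' x 1 (positions 0-0)
  Group 2: 'c' x 6 (positions 1-6)
  Group 3: 'b' x 2 (positions 7-8)
  Group 4: 'c' x 5 (positions 9-13)
Total groups: 4

4


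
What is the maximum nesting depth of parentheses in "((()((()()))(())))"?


Input: "((()((()()))(())))"
Tracking depth:
  Position 0 '(': depth becomes 1
  Position 1 '(': depth becomes 2
  Position 2 '(': depth becomes 3
  Position 3 ')': depth becomes 2
  Position 4 '(': depth becomes 3
  Position 5 '(': depth becomes 4
  Position 6 '(': depth becomes 5
  Position 7 ')': depth becomes 4
  Position 8 '(': depth becomes 5
  Position 9 ')': depth becomes 4
  Position 10 ')': depth becomes 3
  Position 11 ')': depth becomes 2
  Position 12 '(': depth becomes 3
  Position 13 '(': depth becomes 4
  Position 14 ')': depth becomes 3
  Position 15 ')': depth becomes 2
  Position 16 ')': depth becomes 1
  Position 17 ')': depth becomes 0
Maximum depth reached: 5

5


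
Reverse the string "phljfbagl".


Input: phljfbagl
Reading characters right to left:
  Position 8: 'l'
  Position 7: 'g'
  Position 6: 'a'
  Position 5: 'b'
  Position 4: 'f'
  Position 3: 'j'
  Position 2: 'l'
  Position 1: 'h'
  Position 0: 'p'
Reversed: lgabfjlhp

lgabfjlhp


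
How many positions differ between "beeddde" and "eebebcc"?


Comparing "beeddde" and "eebebcc" position by position:
  Position 0: 'b' vs 'e' => DIFFER
  Position 1: 'e' vs 'e' => same
  Position 2: 'e' vs 'b' => DIFFER
  Position 3: 'd' vs 'e' => DIFFER
  Position 4: 'd' vs 'b' => DIFFER
  Position 5: 'd' vs 'c' => DIFFER
  Position 6: 'e' vs 'c' => DIFFER
Positions that differ: 6

6


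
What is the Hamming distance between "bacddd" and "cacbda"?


Comparing "bacddd" and "cacbda" position by position:
  Position 0: 'b' vs 'c' => differ
  Position 1: 'a' vs 'a' => same
  Position 2: 'c' vs 'c' => same
  Position 3: 'd' vs 'b' => differ
  Position 4: 'd' vs 'd' => same
  Position 5: 'd' vs 'a' => differ
Total differences (Hamming distance): 3

3


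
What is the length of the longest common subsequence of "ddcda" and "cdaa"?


LCS of "ddcda" and "cdaa"
DP table:
           c    d    a    a
      0    0    0    0    0
  d   0    0    1    1    1
  d   0    0    1    1    1
  c   0    1    1    1    1
  d   0    1    2    2    2
  a   0    1    2    3    3
LCS length = dp[5][4] = 3

3


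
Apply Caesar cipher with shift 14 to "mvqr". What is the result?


Caesar cipher: shift "mvqr" by 14
  'm' (pos 12) + 14 = pos 0 = 'a'
  'v' (pos 21) + 14 = pos 9 = 'j'
  'q' (pos 16) + 14 = pos 4 = 'e'
  'r' (pos 17) + 14 = pos 5 = 'f'
Result: ajef

ajef


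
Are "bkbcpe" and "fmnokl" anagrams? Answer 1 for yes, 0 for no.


Strings: "bkbcpe", "fmnokl"
Sorted first:  bbcekp
Sorted second: fklmno
Differ at position 0: 'b' vs 'f' => not anagrams

0


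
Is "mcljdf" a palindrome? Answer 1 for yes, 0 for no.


Input: mcljdf
Reversed: fdjlcm
  Compare pos 0 ('m') with pos 5 ('f'): MISMATCH
  Compare pos 1 ('c') with pos 4 ('d'): MISMATCH
  Compare pos 2 ('l') with pos 3 ('j'): MISMATCH
Result: not a palindrome

0


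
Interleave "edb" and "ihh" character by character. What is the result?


Interleaving "edb" and "ihh":
  Position 0: 'e' from first, 'i' from second => "ei"
  Position 1: 'd' from first, 'h' from second => "dh"
  Position 2: 'b' from first, 'h' from second => "bh"
Result: eidhbh

eidhbh


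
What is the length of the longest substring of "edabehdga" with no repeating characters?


Input: "edabehdga"
Sliding window (track last position of each char):
  Position 0 ('e'): window [0,0] length 1 -- new best
  Position 1 ('d'): window [0,1] length 2 -- new best
  Position 2 ('a'): window [0,2] length 3 -- new best
  Position 3 ('b'): window [0,3] length 4 -- new best
  Position 4 ('e'): repeat (last at 0), move window start to 1
  Position 4 ('e'): window [1,4] length 4
  Position 5 ('h'): window [1,5] length 5 -- new best
  Position 6 ('d'): repeat (last at 1), move window start to 2
  Position 6 ('d'): window [2,6] length 5
  Position 7 ('g'): window [2,7] length 6 -- new best
  Position 8 ('a'): repeat (last at 2), move window start to 3
  Position 8 ('a'): window [3,8] length 6
Longest substring with no repeats: "abehdg" with length 6

6


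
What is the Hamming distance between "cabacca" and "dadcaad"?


Comparing "cabacca" and "dadcaad" position by position:
  Position 0: 'c' vs 'd' => differ
  Position 1: 'a' vs 'a' => same
  Position 2: 'b' vs 'd' => differ
  Position 3: 'a' vs 'c' => differ
  Position 4: 'c' vs 'a' => differ
  Position 5: 'c' vs 'a' => differ
  Position 6: 'a' vs 'd' => differ
Total differences (Hamming distance): 6

6


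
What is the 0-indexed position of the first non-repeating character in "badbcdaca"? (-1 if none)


Input: badbcdaca
Character frequencies:
  'a': 3
  'b': 2
  'c': 2
  'd': 2
Scanning left to right for freq == 1:
  Position 0 ('b'): freq=2, skip
  Position 1 ('a'): freq=3, skip
  Position 2 ('d'): freq=2, skip
  Position 3 ('b'): freq=2, skip
  Position 4 ('c'): freq=2, skip
  Position 5 ('d'): freq=2, skip
  Position 6 ('a'): freq=3, skip
  Position 7 ('c'): freq=2, skip
  Position 8 ('a'): freq=3, skip
  No unique character found => answer = -1

-1


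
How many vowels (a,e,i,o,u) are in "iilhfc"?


Input: iilhfc
Checking each character:
  'i' at position 0: vowel (running total: 1)
  'i' at position 1: vowel (running total: 2)
  'l' at position 2: consonant
  'h' at position 3: consonant
  'f' at position 4: consonant
  'c' at position 5: consonant
Total vowels: 2

2


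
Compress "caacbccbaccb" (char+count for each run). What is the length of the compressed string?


Input: caacbccbaccb
Runs:
  'c' x 1 => "c1"
  'a' x 2 => "a2"
  'c' x 1 => "c1"
  'b' x 1 => "b1"
  'c' x 2 => "c2"
  'b' x 1 => "b1"
  'a' x 1 => "a1"
  'c' x 2 => "c2"
  'b' x 1 => "b1"
Compressed: "c1a2c1b1c2b1a1c2b1"
Compressed length: 18

18


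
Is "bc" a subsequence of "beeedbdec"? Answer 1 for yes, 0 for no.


Check if "bc" is a subsequence of "beeedbdec"
Greedy scan:
  Position 0 ('b'): matches sub[0] = 'b'
  Position 1 ('e'): no match needed
  Position 2 ('e'): no match needed
  Position 3 ('e'): no match needed
  Position 4 ('d'): no match needed
  Position 5 ('b'): no match needed
  Position 6 ('d'): no match needed
  Position 7 ('e'): no match needed
  Position 8 ('c'): matches sub[1] = 'c'
All 2 characters matched => is a subsequence

1


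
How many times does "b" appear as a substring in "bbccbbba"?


Searching for "b" in "bbccbbba"
Scanning each position:
  Position 0: "b" => MATCH
  Position 1: "b" => MATCH
  Position 2: "c" => no
  Position 3: "c" => no
  Position 4: "b" => MATCH
  Position 5: "b" => MATCH
  Position 6: "b" => MATCH
  Position 7: "a" => no
Total occurrences: 5

5


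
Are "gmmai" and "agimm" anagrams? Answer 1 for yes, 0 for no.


Strings: "gmmai", "agimm"
Sorted first:  agimm
Sorted second: agimm
Sorted forms match => anagrams

1


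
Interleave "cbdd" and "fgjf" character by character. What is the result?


Interleaving "cbdd" and "fgjf":
  Position 0: 'c' from first, 'f' from second => "cf"
  Position 1: 'b' from first, 'g' from second => "bg"
  Position 2: 'd' from first, 'j' from second => "dj"
  Position 3: 'd' from first, 'f' from second => "df"
Result: cfbgdjdf

cfbgdjdf


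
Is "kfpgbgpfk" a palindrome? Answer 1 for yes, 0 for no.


Input: kfpgbgpfk
Reversed: kfpgbgpfk
  Compare pos 0 ('k') with pos 8 ('k'): match
  Compare pos 1 ('f') with pos 7 ('f'): match
  Compare pos 2 ('p') with pos 6 ('p'): match
  Compare pos 3 ('g') with pos 5 ('g'): match
Result: palindrome

1


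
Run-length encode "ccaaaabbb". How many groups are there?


Input: ccaaaabbb
Scanning for consecutive runs:
  Group 1: 'c' x 2 (positions 0-1)
  Group 2: 'a' x 4 (positions 2-5)
  Group 3: 'b' x 3 (positions 6-8)
Total groups: 3

3


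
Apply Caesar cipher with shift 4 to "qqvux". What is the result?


Caesar cipher: shift "qqvux" by 4
  'q' (pos 16) + 4 = pos 20 = 'u'
  'q' (pos 16) + 4 = pos 20 = 'u'
  'v' (pos 21) + 4 = pos 25 = 'z'
  'u' (pos 20) + 4 = pos 24 = 'y'
  'x' (pos 23) + 4 = pos 1 = 'b'
Result: uuzyb

uuzyb


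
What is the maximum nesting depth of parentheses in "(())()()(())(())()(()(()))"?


Input: "(())()()(())(())()(()(()))"
Tracking depth:
  Position 0 '(': depth becomes 1
  Position 1 '(': depth becomes 2
  Position 2 ')': depth becomes 1
  Position 3 ')': depth becomes 0
  Position 4 '(': depth becomes 1
  Position 5 ')': depth becomes 0
  Position 6 '(': depth becomes 1
  Position 7 ')': depth becomes 0
  Position 8 '(': depth becomes 1
  Position 9 '(': depth becomes 2
  Position 10 ')': depth becomes 1
  Position 11 ')': depth becomes 0
  Position 12 '(': depth becomes 1
  Position 13 '(': depth becomes 2
  Position 14 ')': depth becomes 1
  Position 15 ')': depth becomes 0
  Position 16 '(': depth becomes 1
  Position 17 ')': depth becomes 0
  Position 18 '(': depth becomes 1
  Position 19 '(': depth becomes 2
  Position 20 ')': depth becomes 1
  Position 21 '(': depth becomes 2
  Position 22 '(': depth becomes 3
  Position 23 ')': depth becomes 2
  Position 24 ')': depth becomes 1
  Position 25 ')': depth becomes 0
Maximum depth reached: 3

3


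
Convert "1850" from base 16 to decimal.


Input: "1850" in base 16
Positional expansion:
  Digit '1' (value 1) x 16^3 = 4096
  Digit '8' (value 8) x 16^2 = 2048
  Digit '5' (value 5) x 16^1 = 80
  Digit '0' (value 0) x 16^0 = 0
Sum = 6224

6224


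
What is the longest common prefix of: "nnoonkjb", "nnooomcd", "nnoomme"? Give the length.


Words: nnoonkjb, nnooomcd, nnoomme
  Position 0: all 'n' => match
  Position 1: all 'n' => match
  Position 2: all 'o' => match
  Position 3: all 'o' => match
  Position 4: ('n', 'o', 'm') => mismatch, stop
LCP = "nnoo" (length 4)

4


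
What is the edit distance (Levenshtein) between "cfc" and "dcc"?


Computing edit distance: "cfc" -> "dcc"
DP table:
           d    c    c
      0    1    2    3
  c   1    1    1    2
  f   2    2    2    2
  c   3    3    2    2
Edit distance = dp[3][3] = 2

2


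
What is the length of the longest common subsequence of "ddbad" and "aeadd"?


LCS of "ddbad" and "aeadd"
DP table:
           a    e    a    d    d
      0    0    0    0    0    0
  d   0    0    0    0    1    1
  d   0    0    0    0    1    2
  b   0    0    0    0    1    2
  a   0    1    1    1    1    2
  d   0    1    1    1    2    2
LCS length = dp[5][5] = 2

2


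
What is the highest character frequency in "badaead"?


Input: badaead
Character counts:
  'a': 3
  'b': 1
  'd': 2
  'e': 1
Maximum frequency: 3

3


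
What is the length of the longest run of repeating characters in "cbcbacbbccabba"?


Input: "cbcbacbbccabba"
Scanning for longest run:
  Position 1 ('b'): new char, reset run to 1
  Position 2 ('c'): new char, reset run to 1
  Position 3 ('b'): new char, reset run to 1
  Position 4 ('a'): new char, reset run to 1
  Position 5 ('c'): new char, reset run to 1
  Position 6 ('b'): new char, reset run to 1
  Position 7 ('b'): continues run of 'b', length=2
  Position 8 ('c'): new char, reset run to 1
  Position 9 ('c'): continues run of 'c', length=2
  Position 10 ('a'): new char, reset run to 1
  Position 11 ('b'): new char, reset run to 1
  Position 12 ('b'): continues run of 'b', length=2
  Position 13 ('a'): new char, reset run to 1
Longest run: 'b' with length 2

2


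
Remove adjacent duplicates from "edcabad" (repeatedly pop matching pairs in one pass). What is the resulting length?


Input: edcabad
Stack-based adjacent duplicate removal:
  Read 'e': push. Stack: e
  Read 'd': push. Stack: ed
  Read 'c': push. Stack: edc
  Read 'a': push. Stack: edca
  Read 'b': push. Stack: edcab
  Read 'a': push. Stack: edcaba
  Read 'd': push. Stack: edcabad
Final stack: "edcabad" (length 7)

7


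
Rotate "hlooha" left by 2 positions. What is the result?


Input: "hlooha", rotate left by 2
First 2 characters: "hl"
Remaining characters: "ooha"
Concatenate remaining + first: "ooha" + "hl" = "oohahl"

oohahl


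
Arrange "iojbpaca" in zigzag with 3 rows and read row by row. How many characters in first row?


Zigzag "iojbpaca" into 3 rows:
Placing characters:
  'i' => row 0
  'o' => row 1
  'j' => row 2
  'b' => row 1
  'p' => row 0
  'a' => row 1
  'c' => row 2
  'a' => row 1
Rows:
  Row 0: "ip"
  Row 1: "obaa"
  Row 2: "jc"
First row length: 2

2


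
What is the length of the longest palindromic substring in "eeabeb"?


Input: "eeabeb"
Checking substrings for palindromes:
  [3:6] "beb" (len 3) => palindrome
  [0:2] "ee" (len 2) => palindrome
Longest palindromic substring: "beb" with length 3

3


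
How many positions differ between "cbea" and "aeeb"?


Comparing "cbea" and "aeeb" position by position:
  Position 0: 'c' vs 'a' => DIFFER
  Position 1: 'b' vs 'e' => DIFFER
  Position 2: 'e' vs 'e' => same
  Position 3: 'a' vs 'b' => DIFFER
Positions that differ: 3

3


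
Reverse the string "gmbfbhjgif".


Input: gmbfbhjgif
Reading characters right to left:
  Position 9: 'f'
  Position 8: 'i'
  Position 7: 'g'
  Position 6: 'j'
  Position 5: 'h'
  Position 4: 'b'
  Position 3: 'f'
  Position 2: 'b'
  Position 1: 'm'
  Position 0: 'g'
Reversed: figjhbfbmg

figjhbfbmg


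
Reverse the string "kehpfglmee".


Input: kehpfglmee
Reading characters right to left:
  Position 9: 'e'
  Position 8: 'e'
  Position 7: 'm'
  Position 6: 'l'
  Position 5: 'g'
  Position 4: 'f'
  Position 3: 'p'
  Position 2: 'h'
  Position 1: 'e'
  Position 0: 'k'
Reversed: eemlgfphek

eemlgfphek


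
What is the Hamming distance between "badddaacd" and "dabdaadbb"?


Comparing "badddaacd" and "dabdaadbb" position by position:
  Position 0: 'b' vs 'd' => differ
  Position 1: 'a' vs 'a' => same
  Position 2: 'd' vs 'b' => differ
  Position 3: 'd' vs 'd' => same
  Position 4: 'd' vs 'a' => differ
  Position 5: 'a' vs 'a' => same
  Position 6: 'a' vs 'd' => differ
  Position 7: 'c' vs 'b' => differ
  Position 8: 'd' vs 'b' => differ
Total differences (Hamming distance): 6

6


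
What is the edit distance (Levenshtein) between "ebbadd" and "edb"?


Computing edit distance: "ebbadd" -> "edb"
DP table:
           e    d    b
      0    1    2    3
  e   1    0    1    2
  b   2    1    1    1
  b   3    2    2    1
  a   4    3    3    2
  d   5    4    3    3
  d   6    5    4    4
Edit distance = dp[6][3] = 4

4


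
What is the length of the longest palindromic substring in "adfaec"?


Input: "adfaec"
Checking substrings for palindromes:
  No multi-char palindromic substrings found
Longest palindromic substring: "a" with length 1

1


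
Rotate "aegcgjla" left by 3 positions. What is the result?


Input: "aegcgjla", rotate left by 3
First 3 characters: "aeg"
Remaining characters: "cgjla"
Concatenate remaining + first: "cgjla" + "aeg" = "cgjlaaeg"

cgjlaaeg


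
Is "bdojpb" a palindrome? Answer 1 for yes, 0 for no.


Input: bdojpb
Reversed: bpjodb
  Compare pos 0 ('b') with pos 5 ('b'): match
  Compare pos 1 ('d') with pos 4 ('p'): MISMATCH
  Compare pos 2 ('o') with pos 3 ('j'): MISMATCH
Result: not a palindrome

0


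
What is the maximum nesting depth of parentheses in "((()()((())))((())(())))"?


Input: "((()()((())))((())(())))"
Tracking depth:
  Position 0 '(': depth becomes 1
  Position 1 '(': depth becomes 2
  Position 2 '(': depth becomes 3
  Position 3 ')': depth becomes 2
  Position 4 '(': depth becomes 3
  Position 5 ')': depth becomes 2
  Position 6 '(': depth becomes 3
  Position 7 '(': depth becomes 4
  Position 8 '(': depth becomes 5
  Position 9 ')': depth becomes 4
  Position 10 ')': depth becomes 3
  Position 11 ')': depth becomes 2
  Position 12 ')': depth becomes 1
  Position 13 '(': depth becomes 2
  Position 14 '(': depth becomes 3
  Position 15 '(': depth becomes 4
  Position 16 ')': depth becomes 3
  Position 17 ')': depth becomes 2
  Position 18 '(': depth becomes 3
  Position 19 '(': depth becomes 4
  Position 20 ')': depth becomes 3
  Position 21 ')': depth becomes 2
  Position 22 ')': depth becomes 1
  Position 23 ')': depth becomes 0
Maximum depth reached: 5

5


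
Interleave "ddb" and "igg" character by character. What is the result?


Interleaving "ddb" and "igg":
  Position 0: 'd' from first, 'i' from second => "di"
  Position 1: 'd' from first, 'g' from second => "dg"
  Position 2: 'b' from first, 'g' from second => "bg"
Result: didgbg

didgbg


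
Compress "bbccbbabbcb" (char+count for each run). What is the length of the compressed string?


Input: bbccbbabbcb
Runs:
  'b' x 2 => "b2"
  'c' x 2 => "c2"
  'b' x 2 => "b2"
  'a' x 1 => "a1"
  'b' x 2 => "b2"
  'c' x 1 => "c1"
  'b' x 1 => "b1"
Compressed: "b2c2b2a1b2c1b1"
Compressed length: 14

14


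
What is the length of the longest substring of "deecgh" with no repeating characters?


Input: "deecgh"
Sliding window (track last position of each char):
  Position 0 ('d'): window [0,0] length 1 -- new best
  Position 1 ('e'): window [0,1] length 2 -- new best
  Position 2 ('e'): repeat (last at 1), move window start to 2
  Position 2 ('e'): window [2,2] length 1
  Position 3 ('c'): window [2,3] length 2
  Position 4 ('g'): window [2,4] length 3 -- new best
  Position 5 ('h'): window [2,5] length 4 -- new best
Longest substring with no repeats: "ecgh" with length 4

4


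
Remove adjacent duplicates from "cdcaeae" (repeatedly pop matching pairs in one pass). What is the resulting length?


Input: cdcaeae
Stack-based adjacent duplicate removal:
  Read 'c': push. Stack: c
  Read 'd': push. Stack: cd
  Read 'c': push. Stack: cdc
  Read 'a': push. Stack: cdca
  Read 'e': push. Stack: cdcae
  Read 'a': push. Stack: cdcaea
  Read 'e': push. Stack: cdcaeae
Final stack: "cdcaeae" (length 7)

7


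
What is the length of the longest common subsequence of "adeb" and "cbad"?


LCS of "adeb" and "cbad"
DP table:
           c    b    a    d
      0    0    0    0    0
  a   0    0    0    1    1
  d   0    0    0    1    2
  e   0    0    0    1    2
  b   0    0    1    1    2
LCS length = dp[4][4] = 2

2


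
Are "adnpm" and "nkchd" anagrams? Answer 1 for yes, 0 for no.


Strings: "adnpm", "nkchd"
Sorted first:  admnp
Sorted second: cdhkn
Differ at position 0: 'a' vs 'c' => not anagrams

0


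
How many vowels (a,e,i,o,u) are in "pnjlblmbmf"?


Input: pnjlblmbmf
Checking each character:
  'p' at position 0: consonant
  'n' at position 1: consonant
  'j' at position 2: consonant
  'l' at position 3: consonant
  'b' at position 4: consonant
  'l' at position 5: consonant
  'm' at position 6: consonant
  'b' at position 7: consonant
  'm' at position 8: consonant
  'f' at position 9: consonant
Total vowels: 0

0


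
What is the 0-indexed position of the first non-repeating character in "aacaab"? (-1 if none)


Input: aacaab
Character frequencies:
  'a': 4
  'b': 1
  'c': 1
Scanning left to right for freq == 1:
  Position 0 ('a'): freq=4, skip
  Position 1 ('a'): freq=4, skip
  Position 2 ('c'): unique! => answer = 2

2


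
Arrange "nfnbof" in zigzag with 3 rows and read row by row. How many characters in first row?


Zigzag "nfnbof" into 3 rows:
Placing characters:
  'n' => row 0
  'f' => row 1
  'n' => row 2
  'b' => row 1
  'o' => row 0
  'f' => row 1
Rows:
  Row 0: "no"
  Row 1: "fbf"
  Row 2: "n"
First row length: 2

2


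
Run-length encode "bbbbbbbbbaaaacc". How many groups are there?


Input: bbbbbbbbbaaaacc
Scanning for consecutive runs:
  Group 1: 'b' x 9 (positions 0-8)
  Group 2: 'a' x 4 (positions 9-12)
  Group 3: 'c' x 2 (positions 13-14)
Total groups: 3

3


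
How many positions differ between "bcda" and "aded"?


Comparing "bcda" and "aded" position by position:
  Position 0: 'b' vs 'a' => DIFFER
  Position 1: 'c' vs 'd' => DIFFER
  Position 2: 'd' vs 'e' => DIFFER
  Position 3: 'a' vs 'd' => DIFFER
Positions that differ: 4

4


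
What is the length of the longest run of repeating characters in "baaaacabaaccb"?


Input: "baaaacabaaccb"
Scanning for longest run:
  Position 1 ('a'): new char, reset run to 1
  Position 2 ('a'): continues run of 'a', length=2
  Position 3 ('a'): continues run of 'a', length=3
  Position 4 ('a'): continues run of 'a', length=4
  Position 5 ('c'): new char, reset run to 1
  Position 6 ('a'): new char, reset run to 1
  Position 7 ('b'): new char, reset run to 1
  Position 8 ('a'): new char, reset run to 1
  Position 9 ('a'): continues run of 'a', length=2
  Position 10 ('c'): new char, reset run to 1
  Position 11 ('c'): continues run of 'c', length=2
  Position 12 ('b'): new char, reset run to 1
Longest run: 'a' with length 4

4


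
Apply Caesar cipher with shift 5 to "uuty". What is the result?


Caesar cipher: shift "uuty" by 5
  'u' (pos 20) + 5 = pos 25 = 'z'
  'u' (pos 20) + 5 = pos 25 = 'z'
  't' (pos 19) + 5 = pos 24 = 'y'
  'y' (pos 24) + 5 = pos 3 = 'd'
Result: zzyd

zzyd


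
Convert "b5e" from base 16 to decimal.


Input: "b5e" in base 16
Positional expansion:
  Digit 'b' (value 11) x 16^2 = 2816
  Digit '5' (value 5) x 16^1 = 80
  Digit 'e' (value 14) x 16^0 = 14
Sum = 2910

2910


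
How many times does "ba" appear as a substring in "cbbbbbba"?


Searching for "ba" in "cbbbbbba"
Scanning each position:
  Position 0: "cb" => no
  Position 1: "bb" => no
  Position 2: "bb" => no
  Position 3: "bb" => no
  Position 4: "bb" => no
  Position 5: "bb" => no
  Position 6: "ba" => MATCH
Total occurrences: 1

1


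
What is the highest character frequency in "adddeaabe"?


Input: adddeaabe
Character counts:
  'a': 3
  'b': 1
  'd': 3
  'e': 2
Maximum frequency: 3

3


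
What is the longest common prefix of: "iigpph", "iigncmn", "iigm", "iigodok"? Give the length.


Words: iigpph, iigncmn, iigm, iigodok
  Position 0: all 'i' => match
  Position 1: all 'i' => match
  Position 2: all 'g' => match
  Position 3: ('p', 'n', 'm', 'o') => mismatch, stop
LCP = "iig" (length 3)

3


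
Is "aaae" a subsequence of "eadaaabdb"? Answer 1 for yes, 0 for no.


Check if "aaae" is a subsequence of "eadaaabdb"
Greedy scan:
  Position 0 ('e'): no match needed
  Position 1 ('a'): matches sub[0] = 'a'
  Position 2 ('d'): no match needed
  Position 3 ('a'): matches sub[1] = 'a'
  Position 4 ('a'): matches sub[2] = 'a'
  Position 5 ('a'): no match needed
  Position 6 ('b'): no match needed
  Position 7 ('d'): no match needed
  Position 8 ('b'): no match needed
Only matched 3/4 characters => not a subsequence

0


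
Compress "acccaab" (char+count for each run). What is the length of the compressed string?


Input: acccaab
Runs:
  'a' x 1 => "a1"
  'c' x 3 => "c3"
  'a' x 2 => "a2"
  'b' x 1 => "b1"
Compressed: "a1c3a2b1"
Compressed length: 8

8


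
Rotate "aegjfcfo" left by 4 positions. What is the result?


Input: "aegjfcfo", rotate left by 4
First 4 characters: "aegj"
Remaining characters: "fcfo"
Concatenate remaining + first: "fcfo" + "aegj" = "fcfoaegj"

fcfoaegj


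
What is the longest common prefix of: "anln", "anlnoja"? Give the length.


Words: anln, anlnoja
  Position 0: all 'a' => match
  Position 1: all 'n' => match
  Position 2: all 'l' => match
  Position 3: all 'n' => match
LCP = "anln" (length 4)

4


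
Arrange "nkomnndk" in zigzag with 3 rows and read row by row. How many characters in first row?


Zigzag "nkomnndk" into 3 rows:
Placing characters:
  'n' => row 0
  'k' => row 1
  'o' => row 2
  'm' => row 1
  'n' => row 0
  'n' => row 1
  'd' => row 2
  'k' => row 1
Rows:
  Row 0: "nn"
  Row 1: "kmnk"
  Row 2: "od"
First row length: 2

2


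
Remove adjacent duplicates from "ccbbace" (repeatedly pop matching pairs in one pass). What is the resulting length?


Input: ccbbace
Stack-based adjacent duplicate removal:
  Read 'c': push. Stack: c
  Read 'c': matches stack top 'c' => pop. Stack: (empty)
  Read 'b': push. Stack: b
  Read 'b': matches stack top 'b' => pop. Stack: (empty)
  Read 'a': push. Stack: a
  Read 'c': push. Stack: ac
  Read 'e': push. Stack: ace
Final stack: "ace" (length 3)

3


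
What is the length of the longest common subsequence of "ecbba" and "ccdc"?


LCS of "ecbba" and "ccdc"
DP table:
           c    c    d    c
      0    0    0    0    0
  e   0    0    0    0    0
  c   0    1    1    1    1
  b   0    1    1    1    1
  b   0    1    1    1    1
  a   0    1    1    1    1
LCS length = dp[5][4] = 1

1


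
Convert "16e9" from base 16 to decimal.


Input: "16e9" in base 16
Positional expansion:
  Digit '1' (value 1) x 16^3 = 4096
  Digit '6' (value 6) x 16^2 = 1536
  Digit 'e' (value 14) x 16^1 = 224
  Digit '9' (value 9) x 16^0 = 9
Sum = 5865

5865


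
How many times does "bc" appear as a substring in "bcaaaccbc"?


Searching for "bc" in "bcaaaccbc"
Scanning each position:
  Position 0: "bc" => MATCH
  Position 1: "ca" => no
  Position 2: "aa" => no
  Position 3: "aa" => no
  Position 4: "ac" => no
  Position 5: "cc" => no
  Position 6: "cb" => no
  Position 7: "bc" => MATCH
Total occurrences: 2

2


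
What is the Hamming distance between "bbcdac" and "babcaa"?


Comparing "bbcdac" and "babcaa" position by position:
  Position 0: 'b' vs 'b' => same
  Position 1: 'b' vs 'a' => differ
  Position 2: 'c' vs 'b' => differ
  Position 3: 'd' vs 'c' => differ
  Position 4: 'a' vs 'a' => same
  Position 5: 'c' vs 'a' => differ
Total differences (Hamming distance): 4

4


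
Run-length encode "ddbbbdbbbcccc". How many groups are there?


Input: ddbbbdbbbcccc
Scanning for consecutive runs:
  Group 1: 'd' x 2 (positions 0-1)
  Group 2: 'b' x 3 (positions 2-4)
  Group 3: 'd' x 1 (positions 5-5)
  Group 4: 'b' x 3 (positions 6-8)
  Group 5: 'c' x 4 (positions 9-12)
Total groups: 5

5


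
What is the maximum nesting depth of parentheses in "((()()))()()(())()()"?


Input: "((()()))()()(())()()"
Tracking depth:
  Position 0 '(': depth becomes 1
  Position 1 '(': depth becomes 2
  Position 2 '(': depth becomes 3
  Position 3 ')': depth becomes 2
  Position 4 '(': depth becomes 3
  Position 5 ')': depth becomes 2
  Position 6 ')': depth becomes 1
  Position 7 ')': depth becomes 0
  Position 8 '(': depth becomes 1
  Position 9 ')': depth becomes 0
  Position 10 '(': depth becomes 1
  Position 11 ')': depth becomes 0
  Position 12 '(': depth becomes 1
  Position 13 '(': depth becomes 2
  Position 14 ')': depth becomes 1
  Position 15 ')': depth becomes 0
  Position 16 '(': depth becomes 1
  Position 17 ')': depth becomes 0
  Position 18 '(': depth becomes 1
  Position 19 ')': depth becomes 0
Maximum depth reached: 3

3


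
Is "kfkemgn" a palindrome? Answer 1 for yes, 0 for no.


Input: kfkemgn
Reversed: ngmekfk
  Compare pos 0 ('k') with pos 6 ('n'): MISMATCH
  Compare pos 1 ('f') with pos 5 ('g'): MISMATCH
  Compare pos 2 ('k') with pos 4 ('m'): MISMATCH
Result: not a palindrome

0


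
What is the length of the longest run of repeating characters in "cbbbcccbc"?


Input: "cbbbcccbc"
Scanning for longest run:
  Position 1 ('b'): new char, reset run to 1
  Position 2 ('b'): continues run of 'b', length=2
  Position 3 ('b'): continues run of 'b', length=3
  Position 4 ('c'): new char, reset run to 1
  Position 5 ('c'): continues run of 'c', length=2
  Position 6 ('c'): continues run of 'c', length=3
  Position 7 ('b'): new char, reset run to 1
  Position 8 ('c'): new char, reset run to 1
Longest run: 'b' with length 3

3


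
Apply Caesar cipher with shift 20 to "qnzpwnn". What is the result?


Caesar cipher: shift "qnzpwnn" by 20
  'q' (pos 16) + 20 = pos 10 = 'k'
  'n' (pos 13) + 20 = pos 7 = 'h'
  'z' (pos 25) + 20 = pos 19 = 't'
  'p' (pos 15) + 20 = pos 9 = 'j'
  'w' (pos 22) + 20 = pos 16 = 'q'
  'n' (pos 13) + 20 = pos 7 = 'h'
  'n' (pos 13) + 20 = pos 7 = 'h'
Result: khtjqhh

khtjqhh


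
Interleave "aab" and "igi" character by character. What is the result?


Interleaving "aab" and "igi":
  Position 0: 'a' from first, 'i' from second => "ai"
  Position 1: 'a' from first, 'g' from second => "ag"
  Position 2: 'b' from first, 'i' from second => "bi"
Result: aiagbi

aiagbi


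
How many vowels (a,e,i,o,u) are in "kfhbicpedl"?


Input: kfhbicpedl
Checking each character:
  'k' at position 0: consonant
  'f' at position 1: consonant
  'h' at position 2: consonant
  'b' at position 3: consonant
  'i' at position 4: vowel (running total: 1)
  'c' at position 5: consonant
  'p' at position 6: consonant
  'e' at position 7: vowel (running total: 2)
  'd' at position 8: consonant
  'l' at position 9: consonant
Total vowels: 2

2


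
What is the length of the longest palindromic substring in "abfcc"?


Input: "abfcc"
Checking substrings for palindromes:
  [3:5] "cc" (len 2) => palindrome
Longest palindromic substring: "cc" with length 2

2


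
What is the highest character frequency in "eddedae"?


Input: eddedae
Character counts:
  'a': 1
  'd': 3
  'e': 3
Maximum frequency: 3

3


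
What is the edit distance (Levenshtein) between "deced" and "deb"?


Computing edit distance: "deced" -> "deb"
DP table:
           d    e    b
      0    1    2    3
  d   1    0    1    2
  e   2    1    0    1
  c   3    2    1    1
  e   4    3    2    2
  d   5    4    3    3
Edit distance = dp[5][3] = 3

3


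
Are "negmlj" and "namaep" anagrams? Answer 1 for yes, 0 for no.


Strings: "negmlj", "namaep"
Sorted first:  egjlmn
Sorted second: aaemnp
Differ at position 0: 'e' vs 'a' => not anagrams

0


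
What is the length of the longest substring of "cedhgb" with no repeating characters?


Input: "cedhgb"
Sliding window (track last position of each char):
  Position 0 ('c'): window [0,0] length 1 -- new best
  Position 1 ('e'): window [0,1] length 2 -- new best
  Position 2 ('d'): window [0,2] length 3 -- new best
  Position 3 ('h'): window [0,3] length 4 -- new best
  Position 4 ('g'): window [0,4] length 5 -- new best
  Position 5 ('b'): window [0,5] length 6 -- new best
Longest substring with no repeats: "cedhgb" with length 6

6


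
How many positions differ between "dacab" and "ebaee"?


Comparing "dacab" and "ebaee" position by position:
  Position 0: 'd' vs 'e' => DIFFER
  Position 1: 'a' vs 'b' => DIFFER
  Position 2: 'c' vs 'a' => DIFFER
  Position 3: 'a' vs 'e' => DIFFER
  Position 4: 'b' vs 'e' => DIFFER
Positions that differ: 5

5


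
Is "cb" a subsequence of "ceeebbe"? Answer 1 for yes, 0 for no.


Check if "cb" is a subsequence of "ceeebbe"
Greedy scan:
  Position 0 ('c'): matches sub[0] = 'c'
  Position 1 ('e'): no match needed
  Position 2 ('e'): no match needed
  Position 3 ('e'): no match needed
  Position 4 ('b'): matches sub[1] = 'b'
  Position 5 ('b'): no match needed
  Position 6 ('e'): no match needed
All 2 characters matched => is a subsequence

1


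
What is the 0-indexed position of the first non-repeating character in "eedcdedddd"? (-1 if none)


Input: eedcdedddd
Character frequencies:
  'c': 1
  'd': 6
  'e': 3
Scanning left to right for freq == 1:
  Position 0 ('e'): freq=3, skip
  Position 1 ('e'): freq=3, skip
  Position 2 ('d'): freq=6, skip
  Position 3 ('c'): unique! => answer = 3

3


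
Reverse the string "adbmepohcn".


Input: adbmepohcn
Reading characters right to left:
  Position 9: 'n'
  Position 8: 'c'
  Position 7: 'h'
  Position 6: 'o'
  Position 5: 'p'
  Position 4: 'e'
  Position 3: 'm'
  Position 2: 'b'
  Position 1: 'd'
  Position 0: 'a'
Reversed: nchopembda

nchopembda


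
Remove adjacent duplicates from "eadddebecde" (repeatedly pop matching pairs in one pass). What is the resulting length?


Input: eadddebecde
Stack-based adjacent duplicate removal:
  Read 'e': push. Stack: e
  Read 'a': push. Stack: ea
  Read 'd': push. Stack: ead
  Read 'd': matches stack top 'd' => pop. Stack: ea
  Read 'd': push. Stack: ead
  Read 'e': push. Stack: eade
  Read 'b': push. Stack: eadeb
  Read 'e': push. Stack: eadebe
  Read 'c': push. Stack: eadebec
  Read 'd': push. Stack: eadebecd
  Read 'e': push. Stack: eadebecde
Final stack: "eadebecde" (length 9)

9


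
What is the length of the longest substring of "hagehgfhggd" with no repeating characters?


Input: "hagehgfhggd"
Sliding window (track last position of each char):
  Position 0 ('h'): window [0,0] length 1 -- new best
  Position 1 ('a'): window [0,1] length 2 -- new best
  Position 2 ('g'): window [0,2] length 3 -- new best
  Position 3 ('e'): window [0,3] length 4 -- new best
  Position 4 ('h'): repeat (last at 0), move window start to 1
  Position 4 ('h'): window [1,4] length 4
  Position 5 ('g'): repeat (last at 2), move window start to 3
  Position 5 ('g'): window [3,5] length 3
  Position 6 ('f'): window [3,6] length 4
  Position 7 ('h'): repeat (last at 4), move window start to 5
  Position 7 ('h'): window [5,7] length 3
  Position 8 ('g'): repeat (last at 5), move window start to 6
  Position 8 ('g'): window [6,8] length 3
  Position 9 ('g'): repeat (last at 8), move window start to 9
  Position 9 ('g'): window [9,9] length 1
  Position 10 ('d'): window [9,10] length 2
Longest substring with no repeats: "hage" with length 4

4


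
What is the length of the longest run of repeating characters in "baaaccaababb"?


Input: "baaaccaababb"
Scanning for longest run:
  Position 1 ('a'): new char, reset run to 1
  Position 2 ('a'): continues run of 'a', length=2
  Position 3 ('a'): continues run of 'a', length=3
  Position 4 ('c'): new char, reset run to 1
  Position 5 ('c'): continues run of 'c', length=2
  Position 6 ('a'): new char, reset run to 1
  Position 7 ('a'): continues run of 'a', length=2
  Position 8 ('b'): new char, reset run to 1
  Position 9 ('a'): new char, reset run to 1
  Position 10 ('b'): new char, reset run to 1
  Position 11 ('b'): continues run of 'b', length=2
Longest run: 'a' with length 3

3


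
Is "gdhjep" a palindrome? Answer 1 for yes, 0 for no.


Input: gdhjep
Reversed: pejhdg
  Compare pos 0 ('g') with pos 5 ('p'): MISMATCH
  Compare pos 1 ('d') with pos 4 ('e'): MISMATCH
  Compare pos 2 ('h') with pos 3 ('j'): MISMATCH
Result: not a palindrome

0
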